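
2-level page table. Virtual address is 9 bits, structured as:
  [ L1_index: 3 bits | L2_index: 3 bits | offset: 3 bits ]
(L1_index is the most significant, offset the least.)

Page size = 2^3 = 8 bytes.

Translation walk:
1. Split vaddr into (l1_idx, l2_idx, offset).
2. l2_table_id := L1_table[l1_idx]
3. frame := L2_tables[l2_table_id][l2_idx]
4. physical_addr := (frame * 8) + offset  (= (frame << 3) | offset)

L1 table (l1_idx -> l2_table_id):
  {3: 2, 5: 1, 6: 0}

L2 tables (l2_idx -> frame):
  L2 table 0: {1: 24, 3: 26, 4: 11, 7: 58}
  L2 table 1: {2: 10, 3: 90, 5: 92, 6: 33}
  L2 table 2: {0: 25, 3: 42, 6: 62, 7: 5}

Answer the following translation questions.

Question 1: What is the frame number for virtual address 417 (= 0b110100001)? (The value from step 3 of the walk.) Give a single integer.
Answer: 11

Derivation:
vaddr = 417: l1_idx=6, l2_idx=4
L1[6] = 0; L2[0][4] = 11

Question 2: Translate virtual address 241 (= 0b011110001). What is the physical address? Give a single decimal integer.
Answer: 497

Derivation:
vaddr = 241 = 0b011110001
Split: l1_idx=3, l2_idx=6, offset=1
L1[3] = 2
L2[2][6] = 62
paddr = 62 * 8 + 1 = 497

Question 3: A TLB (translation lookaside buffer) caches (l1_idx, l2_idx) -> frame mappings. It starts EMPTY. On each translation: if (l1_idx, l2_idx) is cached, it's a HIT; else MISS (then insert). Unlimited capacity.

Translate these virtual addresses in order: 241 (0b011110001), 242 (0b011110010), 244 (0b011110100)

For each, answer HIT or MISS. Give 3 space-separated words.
Answer: MISS HIT HIT

Derivation:
vaddr=241: (3,6) not in TLB -> MISS, insert
vaddr=242: (3,6) in TLB -> HIT
vaddr=244: (3,6) in TLB -> HIT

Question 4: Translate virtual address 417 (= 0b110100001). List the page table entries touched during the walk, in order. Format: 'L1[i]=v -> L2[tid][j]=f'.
vaddr = 417 = 0b110100001
Split: l1_idx=6, l2_idx=4, offset=1

Answer: L1[6]=0 -> L2[0][4]=11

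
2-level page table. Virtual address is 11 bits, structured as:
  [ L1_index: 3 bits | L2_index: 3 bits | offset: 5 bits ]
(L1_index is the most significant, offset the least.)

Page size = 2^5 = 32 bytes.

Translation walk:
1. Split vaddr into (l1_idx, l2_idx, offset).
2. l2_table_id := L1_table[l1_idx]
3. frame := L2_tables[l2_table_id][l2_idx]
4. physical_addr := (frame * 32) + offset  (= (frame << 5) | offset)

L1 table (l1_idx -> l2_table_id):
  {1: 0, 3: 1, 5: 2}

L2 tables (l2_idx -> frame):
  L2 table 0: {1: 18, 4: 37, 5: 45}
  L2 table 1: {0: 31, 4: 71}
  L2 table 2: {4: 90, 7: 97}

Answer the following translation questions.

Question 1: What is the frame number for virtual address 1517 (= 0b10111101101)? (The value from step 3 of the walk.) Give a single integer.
vaddr = 1517: l1_idx=5, l2_idx=7
L1[5] = 2; L2[2][7] = 97

Answer: 97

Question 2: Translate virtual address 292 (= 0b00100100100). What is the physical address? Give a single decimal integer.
Answer: 580

Derivation:
vaddr = 292 = 0b00100100100
Split: l1_idx=1, l2_idx=1, offset=4
L1[1] = 0
L2[0][1] = 18
paddr = 18 * 32 + 4 = 580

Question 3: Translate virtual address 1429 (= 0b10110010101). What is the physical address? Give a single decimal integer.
vaddr = 1429 = 0b10110010101
Split: l1_idx=5, l2_idx=4, offset=21
L1[5] = 2
L2[2][4] = 90
paddr = 90 * 32 + 21 = 2901

Answer: 2901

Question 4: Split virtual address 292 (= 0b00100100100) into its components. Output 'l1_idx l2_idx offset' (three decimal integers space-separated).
Answer: 1 1 4

Derivation:
vaddr = 292 = 0b00100100100
  top 3 bits -> l1_idx = 1
  next 3 bits -> l2_idx = 1
  bottom 5 bits -> offset = 4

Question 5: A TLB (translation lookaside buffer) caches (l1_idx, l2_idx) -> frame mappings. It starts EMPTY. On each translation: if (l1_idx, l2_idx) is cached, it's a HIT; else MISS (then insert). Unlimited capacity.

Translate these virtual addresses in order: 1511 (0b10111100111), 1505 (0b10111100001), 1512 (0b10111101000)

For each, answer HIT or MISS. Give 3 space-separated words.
Answer: MISS HIT HIT

Derivation:
vaddr=1511: (5,7) not in TLB -> MISS, insert
vaddr=1505: (5,7) in TLB -> HIT
vaddr=1512: (5,7) in TLB -> HIT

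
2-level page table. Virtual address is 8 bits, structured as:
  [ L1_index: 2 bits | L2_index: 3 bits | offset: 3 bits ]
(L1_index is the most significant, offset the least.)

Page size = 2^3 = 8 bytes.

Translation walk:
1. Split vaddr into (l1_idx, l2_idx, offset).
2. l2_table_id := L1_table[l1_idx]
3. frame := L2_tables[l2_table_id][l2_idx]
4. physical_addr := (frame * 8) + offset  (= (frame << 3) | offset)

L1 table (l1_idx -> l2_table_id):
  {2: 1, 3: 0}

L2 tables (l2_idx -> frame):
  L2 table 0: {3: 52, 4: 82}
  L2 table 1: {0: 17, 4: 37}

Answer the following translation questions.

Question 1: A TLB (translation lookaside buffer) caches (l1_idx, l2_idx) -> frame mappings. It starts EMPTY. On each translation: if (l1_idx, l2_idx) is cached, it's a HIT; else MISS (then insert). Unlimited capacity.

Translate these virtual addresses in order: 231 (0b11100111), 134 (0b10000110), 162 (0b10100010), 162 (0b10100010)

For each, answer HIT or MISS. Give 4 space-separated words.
Answer: MISS MISS MISS HIT

Derivation:
vaddr=231: (3,4) not in TLB -> MISS, insert
vaddr=134: (2,0) not in TLB -> MISS, insert
vaddr=162: (2,4) not in TLB -> MISS, insert
vaddr=162: (2,4) in TLB -> HIT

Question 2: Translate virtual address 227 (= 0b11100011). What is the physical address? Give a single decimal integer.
Answer: 659

Derivation:
vaddr = 227 = 0b11100011
Split: l1_idx=3, l2_idx=4, offset=3
L1[3] = 0
L2[0][4] = 82
paddr = 82 * 8 + 3 = 659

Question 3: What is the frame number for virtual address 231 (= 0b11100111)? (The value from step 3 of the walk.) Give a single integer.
vaddr = 231: l1_idx=3, l2_idx=4
L1[3] = 0; L2[0][4] = 82

Answer: 82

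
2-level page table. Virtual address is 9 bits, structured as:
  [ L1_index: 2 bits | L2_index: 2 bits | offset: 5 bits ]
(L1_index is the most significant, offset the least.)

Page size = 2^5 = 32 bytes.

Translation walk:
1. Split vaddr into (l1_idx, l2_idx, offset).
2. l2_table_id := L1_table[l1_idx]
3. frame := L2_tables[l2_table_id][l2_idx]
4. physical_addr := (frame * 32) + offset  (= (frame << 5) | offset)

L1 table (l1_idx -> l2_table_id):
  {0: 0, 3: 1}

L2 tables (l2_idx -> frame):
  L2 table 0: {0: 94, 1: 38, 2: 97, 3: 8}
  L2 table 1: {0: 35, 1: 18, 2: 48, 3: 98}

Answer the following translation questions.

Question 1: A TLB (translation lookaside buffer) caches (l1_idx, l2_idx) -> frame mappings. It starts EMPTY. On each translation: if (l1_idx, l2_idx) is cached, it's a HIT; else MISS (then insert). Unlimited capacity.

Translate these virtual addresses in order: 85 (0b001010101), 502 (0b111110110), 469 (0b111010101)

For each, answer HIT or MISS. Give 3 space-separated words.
vaddr=85: (0,2) not in TLB -> MISS, insert
vaddr=502: (3,3) not in TLB -> MISS, insert
vaddr=469: (3,2) not in TLB -> MISS, insert

Answer: MISS MISS MISS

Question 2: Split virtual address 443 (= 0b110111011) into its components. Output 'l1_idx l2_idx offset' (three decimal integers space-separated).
Answer: 3 1 27

Derivation:
vaddr = 443 = 0b110111011
  top 2 bits -> l1_idx = 3
  next 2 bits -> l2_idx = 1
  bottom 5 bits -> offset = 27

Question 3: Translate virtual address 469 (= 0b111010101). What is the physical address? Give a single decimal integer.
vaddr = 469 = 0b111010101
Split: l1_idx=3, l2_idx=2, offset=21
L1[3] = 1
L2[1][2] = 48
paddr = 48 * 32 + 21 = 1557

Answer: 1557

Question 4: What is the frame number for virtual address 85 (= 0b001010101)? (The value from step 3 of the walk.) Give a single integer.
Answer: 97

Derivation:
vaddr = 85: l1_idx=0, l2_idx=2
L1[0] = 0; L2[0][2] = 97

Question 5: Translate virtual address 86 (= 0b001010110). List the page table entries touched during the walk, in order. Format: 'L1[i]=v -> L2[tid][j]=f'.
vaddr = 86 = 0b001010110
Split: l1_idx=0, l2_idx=2, offset=22

Answer: L1[0]=0 -> L2[0][2]=97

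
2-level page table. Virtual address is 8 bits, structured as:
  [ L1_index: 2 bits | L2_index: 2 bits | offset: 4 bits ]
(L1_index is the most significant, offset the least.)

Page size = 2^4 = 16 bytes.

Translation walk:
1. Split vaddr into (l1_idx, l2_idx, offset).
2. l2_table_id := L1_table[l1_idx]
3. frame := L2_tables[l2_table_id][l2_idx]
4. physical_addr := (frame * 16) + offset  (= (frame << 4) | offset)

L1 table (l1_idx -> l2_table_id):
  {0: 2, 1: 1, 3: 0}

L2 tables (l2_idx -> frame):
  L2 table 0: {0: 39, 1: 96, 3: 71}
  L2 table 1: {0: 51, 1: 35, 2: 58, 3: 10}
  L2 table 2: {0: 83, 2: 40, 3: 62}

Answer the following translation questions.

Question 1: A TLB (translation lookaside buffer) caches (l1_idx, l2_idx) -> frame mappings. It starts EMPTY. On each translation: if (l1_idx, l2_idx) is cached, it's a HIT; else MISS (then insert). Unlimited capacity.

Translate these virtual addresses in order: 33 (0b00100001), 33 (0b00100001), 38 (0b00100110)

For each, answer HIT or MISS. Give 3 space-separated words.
vaddr=33: (0,2) not in TLB -> MISS, insert
vaddr=33: (0,2) in TLB -> HIT
vaddr=38: (0,2) in TLB -> HIT

Answer: MISS HIT HIT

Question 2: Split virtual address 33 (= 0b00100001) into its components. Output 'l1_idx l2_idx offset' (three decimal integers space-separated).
Answer: 0 2 1

Derivation:
vaddr = 33 = 0b00100001
  top 2 bits -> l1_idx = 0
  next 2 bits -> l2_idx = 2
  bottom 4 bits -> offset = 1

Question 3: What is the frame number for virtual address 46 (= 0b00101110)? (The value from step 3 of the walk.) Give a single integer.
vaddr = 46: l1_idx=0, l2_idx=2
L1[0] = 2; L2[2][2] = 40

Answer: 40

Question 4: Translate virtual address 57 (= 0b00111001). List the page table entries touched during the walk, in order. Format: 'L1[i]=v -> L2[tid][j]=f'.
Answer: L1[0]=2 -> L2[2][3]=62

Derivation:
vaddr = 57 = 0b00111001
Split: l1_idx=0, l2_idx=3, offset=9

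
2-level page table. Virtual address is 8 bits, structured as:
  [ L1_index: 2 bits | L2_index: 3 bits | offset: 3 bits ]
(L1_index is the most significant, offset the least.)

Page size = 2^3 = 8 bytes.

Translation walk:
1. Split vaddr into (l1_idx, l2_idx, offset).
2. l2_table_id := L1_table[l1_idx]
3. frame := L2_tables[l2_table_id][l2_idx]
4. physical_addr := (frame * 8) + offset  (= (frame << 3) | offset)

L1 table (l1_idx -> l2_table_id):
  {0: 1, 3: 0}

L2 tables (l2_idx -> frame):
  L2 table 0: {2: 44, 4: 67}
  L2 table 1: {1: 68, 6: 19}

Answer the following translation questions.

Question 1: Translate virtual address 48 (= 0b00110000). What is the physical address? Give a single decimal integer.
vaddr = 48 = 0b00110000
Split: l1_idx=0, l2_idx=6, offset=0
L1[0] = 1
L2[1][6] = 19
paddr = 19 * 8 + 0 = 152

Answer: 152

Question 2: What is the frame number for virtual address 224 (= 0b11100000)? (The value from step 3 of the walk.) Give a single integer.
vaddr = 224: l1_idx=3, l2_idx=4
L1[3] = 0; L2[0][4] = 67

Answer: 67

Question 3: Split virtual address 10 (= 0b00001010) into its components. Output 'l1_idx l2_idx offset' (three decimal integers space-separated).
vaddr = 10 = 0b00001010
  top 2 bits -> l1_idx = 0
  next 3 bits -> l2_idx = 1
  bottom 3 bits -> offset = 2

Answer: 0 1 2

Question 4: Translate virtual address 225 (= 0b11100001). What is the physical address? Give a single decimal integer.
vaddr = 225 = 0b11100001
Split: l1_idx=3, l2_idx=4, offset=1
L1[3] = 0
L2[0][4] = 67
paddr = 67 * 8 + 1 = 537

Answer: 537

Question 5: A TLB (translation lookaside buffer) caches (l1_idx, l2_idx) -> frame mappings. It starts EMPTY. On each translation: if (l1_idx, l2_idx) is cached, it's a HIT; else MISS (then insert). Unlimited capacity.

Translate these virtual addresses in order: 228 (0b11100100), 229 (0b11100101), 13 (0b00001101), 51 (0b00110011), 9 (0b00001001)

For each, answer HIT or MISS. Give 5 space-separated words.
Answer: MISS HIT MISS MISS HIT

Derivation:
vaddr=228: (3,4) not in TLB -> MISS, insert
vaddr=229: (3,4) in TLB -> HIT
vaddr=13: (0,1) not in TLB -> MISS, insert
vaddr=51: (0,6) not in TLB -> MISS, insert
vaddr=9: (0,1) in TLB -> HIT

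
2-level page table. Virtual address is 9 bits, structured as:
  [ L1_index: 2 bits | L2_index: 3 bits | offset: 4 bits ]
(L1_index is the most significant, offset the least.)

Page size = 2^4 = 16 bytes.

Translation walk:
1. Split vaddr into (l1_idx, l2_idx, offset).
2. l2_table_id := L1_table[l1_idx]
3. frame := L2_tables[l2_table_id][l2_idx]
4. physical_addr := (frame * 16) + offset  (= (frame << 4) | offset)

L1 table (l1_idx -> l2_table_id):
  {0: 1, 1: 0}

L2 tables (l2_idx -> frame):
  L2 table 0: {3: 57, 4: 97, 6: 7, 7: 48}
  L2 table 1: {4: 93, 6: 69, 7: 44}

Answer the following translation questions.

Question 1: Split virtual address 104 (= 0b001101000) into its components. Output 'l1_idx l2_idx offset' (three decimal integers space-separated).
Answer: 0 6 8

Derivation:
vaddr = 104 = 0b001101000
  top 2 bits -> l1_idx = 0
  next 3 bits -> l2_idx = 6
  bottom 4 bits -> offset = 8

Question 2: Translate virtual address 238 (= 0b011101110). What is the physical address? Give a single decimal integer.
vaddr = 238 = 0b011101110
Split: l1_idx=1, l2_idx=6, offset=14
L1[1] = 0
L2[0][6] = 7
paddr = 7 * 16 + 14 = 126

Answer: 126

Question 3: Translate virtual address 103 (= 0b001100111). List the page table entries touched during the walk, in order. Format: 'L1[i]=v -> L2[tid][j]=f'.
vaddr = 103 = 0b001100111
Split: l1_idx=0, l2_idx=6, offset=7

Answer: L1[0]=1 -> L2[1][6]=69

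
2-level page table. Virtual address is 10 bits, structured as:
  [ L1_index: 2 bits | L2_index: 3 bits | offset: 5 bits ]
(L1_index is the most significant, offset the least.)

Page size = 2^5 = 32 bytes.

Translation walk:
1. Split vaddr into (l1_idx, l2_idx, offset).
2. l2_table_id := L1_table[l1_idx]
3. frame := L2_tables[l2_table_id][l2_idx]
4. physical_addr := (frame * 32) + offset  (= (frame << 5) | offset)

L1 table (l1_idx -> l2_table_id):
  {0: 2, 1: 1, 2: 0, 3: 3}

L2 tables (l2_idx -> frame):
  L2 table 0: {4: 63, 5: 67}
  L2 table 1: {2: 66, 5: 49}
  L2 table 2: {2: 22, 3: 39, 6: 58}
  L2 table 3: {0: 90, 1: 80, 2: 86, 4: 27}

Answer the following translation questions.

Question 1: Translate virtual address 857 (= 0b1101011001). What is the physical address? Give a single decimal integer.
Answer: 2777

Derivation:
vaddr = 857 = 0b1101011001
Split: l1_idx=3, l2_idx=2, offset=25
L1[3] = 3
L2[3][2] = 86
paddr = 86 * 32 + 25 = 2777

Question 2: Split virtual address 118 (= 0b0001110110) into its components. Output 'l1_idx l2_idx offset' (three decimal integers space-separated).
vaddr = 118 = 0b0001110110
  top 2 bits -> l1_idx = 0
  next 3 bits -> l2_idx = 3
  bottom 5 bits -> offset = 22

Answer: 0 3 22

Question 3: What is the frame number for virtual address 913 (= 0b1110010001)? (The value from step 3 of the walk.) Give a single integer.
vaddr = 913: l1_idx=3, l2_idx=4
L1[3] = 3; L2[3][4] = 27

Answer: 27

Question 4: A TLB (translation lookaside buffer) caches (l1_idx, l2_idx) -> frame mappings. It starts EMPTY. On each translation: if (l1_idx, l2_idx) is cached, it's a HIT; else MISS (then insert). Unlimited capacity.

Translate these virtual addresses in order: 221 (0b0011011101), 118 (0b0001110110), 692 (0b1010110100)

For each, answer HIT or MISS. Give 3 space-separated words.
vaddr=221: (0,6) not in TLB -> MISS, insert
vaddr=118: (0,3) not in TLB -> MISS, insert
vaddr=692: (2,5) not in TLB -> MISS, insert

Answer: MISS MISS MISS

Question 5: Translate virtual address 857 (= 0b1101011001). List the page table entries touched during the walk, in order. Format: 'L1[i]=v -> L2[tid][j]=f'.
Answer: L1[3]=3 -> L2[3][2]=86

Derivation:
vaddr = 857 = 0b1101011001
Split: l1_idx=3, l2_idx=2, offset=25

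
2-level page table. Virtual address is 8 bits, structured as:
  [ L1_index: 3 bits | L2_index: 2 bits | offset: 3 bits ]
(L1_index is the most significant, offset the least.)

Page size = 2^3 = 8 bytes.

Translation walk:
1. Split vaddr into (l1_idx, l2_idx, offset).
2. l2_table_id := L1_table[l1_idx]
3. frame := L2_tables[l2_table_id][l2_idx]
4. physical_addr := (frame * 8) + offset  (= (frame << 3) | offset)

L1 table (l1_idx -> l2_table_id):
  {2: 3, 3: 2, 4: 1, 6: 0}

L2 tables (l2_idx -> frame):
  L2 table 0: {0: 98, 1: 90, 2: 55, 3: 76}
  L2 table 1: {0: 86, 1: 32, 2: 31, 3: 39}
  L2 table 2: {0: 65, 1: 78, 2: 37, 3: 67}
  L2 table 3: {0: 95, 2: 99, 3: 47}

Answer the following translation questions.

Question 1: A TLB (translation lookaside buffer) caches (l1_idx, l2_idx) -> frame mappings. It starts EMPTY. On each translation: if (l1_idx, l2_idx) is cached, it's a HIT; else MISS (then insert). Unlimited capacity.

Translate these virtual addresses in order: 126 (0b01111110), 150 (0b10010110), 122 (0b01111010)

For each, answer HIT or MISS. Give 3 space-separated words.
vaddr=126: (3,3) not in TLB -> MISS, insert
vaddr=150: (4,2) not in TLB -> MISS, insert
vaddr=122: (3,3) in TLB -> HIT

Answer: MISS MISS HIT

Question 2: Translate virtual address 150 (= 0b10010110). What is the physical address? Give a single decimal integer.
Answer: 254

Derivation:
vaddr = 150 = 0b10010110
Split: l1_idx=4, l2_idx=2, offset=6
L1[4] = 1
L2[1][2] = 31
paddr = 31 * 8 + 6 = 254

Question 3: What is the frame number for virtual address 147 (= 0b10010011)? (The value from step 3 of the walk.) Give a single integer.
Answer: 31

Derivation:
vaddr = 147: l1_idx=4, l2_idx=2
L1[4] = 1; L2[1][2] = 31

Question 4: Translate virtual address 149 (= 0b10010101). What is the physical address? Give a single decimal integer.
Answer: 253

Derivation:
vaddr = 149 = 0b10010101
Split: l1_idx=4, l2_idx=2, offset=5
L1[4] = 1
L2[1][2] = 31
paddr = 31 * 8 + 5 = 253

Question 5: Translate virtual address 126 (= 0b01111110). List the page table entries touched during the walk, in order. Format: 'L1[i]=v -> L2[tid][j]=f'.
Answer: L1[3]=2 -> L2[2][3]=67

Derivation:
vaddr = 126 = 0b01111110
Split: l1_idx=3, l2_idx=3, offset=6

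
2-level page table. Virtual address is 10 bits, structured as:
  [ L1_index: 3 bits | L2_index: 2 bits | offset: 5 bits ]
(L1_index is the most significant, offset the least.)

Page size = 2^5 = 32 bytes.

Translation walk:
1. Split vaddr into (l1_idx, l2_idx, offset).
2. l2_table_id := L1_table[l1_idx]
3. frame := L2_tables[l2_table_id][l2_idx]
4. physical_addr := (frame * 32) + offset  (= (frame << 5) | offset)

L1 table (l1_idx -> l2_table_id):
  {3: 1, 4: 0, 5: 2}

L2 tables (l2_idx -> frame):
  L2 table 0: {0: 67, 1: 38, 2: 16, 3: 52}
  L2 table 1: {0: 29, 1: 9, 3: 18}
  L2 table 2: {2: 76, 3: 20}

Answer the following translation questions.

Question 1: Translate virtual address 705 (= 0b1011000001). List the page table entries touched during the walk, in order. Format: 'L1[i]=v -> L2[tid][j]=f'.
vaddr = 705 = 0b1011000001
Split: l1_idx=5, l2_idx=2, offset=1

Answer: L1[5]=2 -> L2[2][2]=76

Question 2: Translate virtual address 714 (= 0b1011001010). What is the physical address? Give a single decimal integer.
vaddr = 714 = 0b1011001010
Split: l1_idx=5, l2_idx=2, offset=10
L1[5] = 2
L2[2][2] = 76
paddr = 76 * 32 + 10 = 2442

Answer: 2442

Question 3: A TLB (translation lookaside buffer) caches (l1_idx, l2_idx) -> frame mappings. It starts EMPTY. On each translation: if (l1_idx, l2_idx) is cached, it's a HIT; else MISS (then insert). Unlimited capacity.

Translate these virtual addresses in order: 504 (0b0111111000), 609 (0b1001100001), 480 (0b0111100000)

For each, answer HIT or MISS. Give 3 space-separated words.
Answer: MISS MISS HIT

Derivation:
vaddr=504: (3,3) not in TLB -> MISS, insert
vaddr=609: (4,3) not in TLB -> MISS, insert
vaddr=480: (3,3) in TLB -> HIT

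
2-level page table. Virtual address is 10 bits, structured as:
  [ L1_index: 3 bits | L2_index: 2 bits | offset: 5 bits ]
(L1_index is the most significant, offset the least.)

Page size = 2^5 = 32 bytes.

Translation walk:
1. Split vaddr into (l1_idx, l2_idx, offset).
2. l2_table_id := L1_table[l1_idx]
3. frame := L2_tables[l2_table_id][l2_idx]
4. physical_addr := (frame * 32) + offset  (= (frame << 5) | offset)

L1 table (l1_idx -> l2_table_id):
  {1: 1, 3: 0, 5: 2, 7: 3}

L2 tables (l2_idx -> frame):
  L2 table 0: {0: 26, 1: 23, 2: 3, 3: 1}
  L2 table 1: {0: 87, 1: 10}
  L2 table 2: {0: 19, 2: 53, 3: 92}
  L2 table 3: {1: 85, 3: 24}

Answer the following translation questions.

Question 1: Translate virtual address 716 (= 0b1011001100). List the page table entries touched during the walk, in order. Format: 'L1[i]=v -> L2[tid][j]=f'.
vaddr = 716 = 0b1011001100
Split: l1_idx=5, l2_idx=2, offset=12

Answer: L1[5]=2 -> L2[2][2]=53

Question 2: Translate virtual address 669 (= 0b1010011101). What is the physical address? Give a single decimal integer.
vaddr = 669 = 0b1010011101
Split: l1_idx=5, l2_idx=0, offset=29
L1[5] = 2
L2[2][0] = 19
paddr = 19 * 32 + 29 = 637

Answer: 637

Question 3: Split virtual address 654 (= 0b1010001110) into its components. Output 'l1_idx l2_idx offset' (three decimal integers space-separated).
vaddr = 654 = 0b1010001110
  top 3 bits -> l1_idx = 5
  next 2 bits -> l2_idx = 0
  bottom 5 bits -> offset = 14

Answer: 5 0 14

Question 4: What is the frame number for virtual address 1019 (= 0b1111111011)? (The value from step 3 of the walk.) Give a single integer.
vaddr = 1019: l1_idx=7, l2_idx=3
L1[7] = 3; L2[3][3] = 24

Answer: 24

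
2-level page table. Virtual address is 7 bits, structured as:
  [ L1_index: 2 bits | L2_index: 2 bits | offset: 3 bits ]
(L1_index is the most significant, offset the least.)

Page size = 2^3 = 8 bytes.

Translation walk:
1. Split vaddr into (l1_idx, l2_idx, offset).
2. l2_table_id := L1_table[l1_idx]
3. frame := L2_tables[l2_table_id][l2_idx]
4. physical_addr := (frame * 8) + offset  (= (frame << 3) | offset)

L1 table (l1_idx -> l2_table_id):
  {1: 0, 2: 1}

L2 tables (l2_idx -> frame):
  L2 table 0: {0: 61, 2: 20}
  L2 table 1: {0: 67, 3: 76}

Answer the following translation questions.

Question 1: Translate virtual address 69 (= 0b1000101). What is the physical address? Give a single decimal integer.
Answer: 541

Derivation:
vaddr = 69 = 0b1000101
Split: l1_idx=2, l2_idx=0, offset=5
L1[2] = 1
L2[1][0] = 67
paddr = 67 * 8 + 5 = 541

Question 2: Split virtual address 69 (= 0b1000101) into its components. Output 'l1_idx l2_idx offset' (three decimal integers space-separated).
Answer: 2 0 5

Derivation:
vaddr = 69 = 0b1000101
  top 2 bits -> l1_idx = 2
  next 2 bits -> l2_idx = 0
  bottom 3 bits -> offset = 5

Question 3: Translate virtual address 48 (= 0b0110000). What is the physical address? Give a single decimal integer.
vaddr = 48 = 0b0110000
Split: l1_idx=1, l2_idx=2, offset=0
L1[1] = 0
L2[0][2] = 20
paddr = 20 * 8 + 0 = 160

Answer: 160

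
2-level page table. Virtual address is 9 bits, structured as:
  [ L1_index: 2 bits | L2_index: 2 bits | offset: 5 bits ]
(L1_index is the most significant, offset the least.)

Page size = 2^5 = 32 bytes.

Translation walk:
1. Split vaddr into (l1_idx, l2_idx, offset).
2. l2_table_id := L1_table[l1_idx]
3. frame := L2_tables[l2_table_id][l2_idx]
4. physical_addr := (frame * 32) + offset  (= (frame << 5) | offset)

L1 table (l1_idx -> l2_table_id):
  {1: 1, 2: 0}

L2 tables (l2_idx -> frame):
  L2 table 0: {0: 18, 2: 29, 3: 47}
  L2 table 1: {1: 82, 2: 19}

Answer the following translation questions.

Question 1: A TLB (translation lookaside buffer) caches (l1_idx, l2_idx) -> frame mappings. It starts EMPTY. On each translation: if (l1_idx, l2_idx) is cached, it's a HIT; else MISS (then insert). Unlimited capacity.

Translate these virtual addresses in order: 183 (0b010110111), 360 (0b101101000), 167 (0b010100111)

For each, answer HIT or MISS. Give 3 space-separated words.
Answer: MISS MISS HIT

Derivation:
vaddr=183: (1,1) not in TLB -> MISS, insert
vaddr=360: (2,3) not in TLB -> MISS, insert
vaddr=167: (1,1) in TLB -> HIT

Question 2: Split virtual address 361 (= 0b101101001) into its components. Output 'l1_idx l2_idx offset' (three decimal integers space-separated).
vaddr = 361 = 0b101101001
  top 2 bits -> l1_idx = 2
  next 2 bits -> l2_idx = 3
  bottom 5 bits -> offset = 9

Answer: 2 3 9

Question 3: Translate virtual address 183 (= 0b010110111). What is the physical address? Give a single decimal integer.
Answer: 2647

Derivation:
vaddr = 183 = 0b010110111
Split: l1_idx=1, l2_idx=1, offset=23
L1[1] = 1
L2[1][1] = 82
paddr = 82 * 32 + 23 = 2647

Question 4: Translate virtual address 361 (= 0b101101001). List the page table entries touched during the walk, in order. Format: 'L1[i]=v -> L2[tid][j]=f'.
vaddr = 361 = 0b101101001
Split: l1_idx=2, l2_idx=3, offset=9

Answer: L1[2]=0 -> L2[0][3]=47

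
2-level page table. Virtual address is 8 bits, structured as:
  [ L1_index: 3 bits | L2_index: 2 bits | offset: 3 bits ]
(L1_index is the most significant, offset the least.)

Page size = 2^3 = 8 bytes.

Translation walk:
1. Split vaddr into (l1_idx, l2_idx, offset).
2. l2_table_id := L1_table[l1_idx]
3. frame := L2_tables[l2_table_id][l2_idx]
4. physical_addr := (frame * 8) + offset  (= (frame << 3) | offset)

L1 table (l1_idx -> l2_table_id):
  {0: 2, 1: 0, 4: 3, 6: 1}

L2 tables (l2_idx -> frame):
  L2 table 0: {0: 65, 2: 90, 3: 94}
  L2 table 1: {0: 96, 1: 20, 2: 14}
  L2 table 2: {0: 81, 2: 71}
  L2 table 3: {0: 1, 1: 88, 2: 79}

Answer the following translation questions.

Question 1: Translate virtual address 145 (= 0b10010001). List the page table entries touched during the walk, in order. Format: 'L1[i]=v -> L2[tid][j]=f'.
vaddr = 145 = 0b10010001
Split: l1_idx=4, l2_idx=2, offset=1

Answer: L1[4]=3 -> L2[3][2]=79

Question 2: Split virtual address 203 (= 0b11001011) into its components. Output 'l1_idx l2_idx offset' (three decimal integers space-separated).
Answer: 6 1 3

Derivation:
vaddr = 203 = 0b11001011
  top 3 bits -> l1_idx = 6
  next 2 bits -> l2_idx = 1
  bottom 3 bits -> offset = 3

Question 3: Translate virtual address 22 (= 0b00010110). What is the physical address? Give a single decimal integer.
Answer: 574

Derivation:
vaddr = 22 = 0b00010110
Split: l1_idx=0, l2_idx=2, offset=6
L1[0] = 2
L2[2][2] = 71
paddr = 71 * 8 + 6 = 574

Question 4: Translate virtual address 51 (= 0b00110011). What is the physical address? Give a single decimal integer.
vaddr = 51 = 0b00110011
Split: l1_idx=1, l2_idx=2, offset=3
L1[1] = 0
L2[0][2] = 90
paddr = 90 * 8 + 3 = 723

Answer: 723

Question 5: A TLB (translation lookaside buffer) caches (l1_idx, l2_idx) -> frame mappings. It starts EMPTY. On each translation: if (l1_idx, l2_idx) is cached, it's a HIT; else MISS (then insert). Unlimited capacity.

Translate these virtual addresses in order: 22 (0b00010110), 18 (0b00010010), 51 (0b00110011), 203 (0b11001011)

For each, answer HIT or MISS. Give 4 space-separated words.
Answer: MISS HIT MISS MISS

Derivation:
vaddr=22: (0,2) not in TLB -> MISS, insert
vaddr=18: (0,2) in TLB -> HIT
vaddr=51: (1,2) not in TLB -> MISS, insert
vaddr=203: (6,1) not in TLB -> MISS, insert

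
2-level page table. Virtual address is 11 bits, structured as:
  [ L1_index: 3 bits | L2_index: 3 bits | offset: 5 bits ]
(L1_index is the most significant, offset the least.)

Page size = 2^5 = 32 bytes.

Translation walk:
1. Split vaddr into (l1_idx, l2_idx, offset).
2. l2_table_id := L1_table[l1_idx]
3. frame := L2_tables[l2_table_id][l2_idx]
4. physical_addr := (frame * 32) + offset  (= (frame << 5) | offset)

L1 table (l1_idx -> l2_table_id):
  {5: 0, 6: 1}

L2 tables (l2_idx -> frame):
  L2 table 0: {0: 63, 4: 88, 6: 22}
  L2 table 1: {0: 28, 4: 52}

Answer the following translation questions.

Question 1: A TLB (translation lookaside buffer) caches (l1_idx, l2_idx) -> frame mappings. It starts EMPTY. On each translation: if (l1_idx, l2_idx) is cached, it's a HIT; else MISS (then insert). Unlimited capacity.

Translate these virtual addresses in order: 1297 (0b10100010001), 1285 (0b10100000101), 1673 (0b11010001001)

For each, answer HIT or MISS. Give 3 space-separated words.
vaddr=1297: (5,0) not in TLB -> MISS, insert
vaddr=1285: (5,0) in TLB -> HIT
vaddr=1673: (6,4) not in TLB -> MISS, insert

Answer: MISS HIT MISS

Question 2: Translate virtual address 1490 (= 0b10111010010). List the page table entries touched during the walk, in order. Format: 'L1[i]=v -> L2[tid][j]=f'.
Answer: L1[5]=0 -> L2[0][6]=22

Derivation:
vaddr = 1490 = 0b10111010010
Split: l1_idx=5, l2_idx=6, offset=18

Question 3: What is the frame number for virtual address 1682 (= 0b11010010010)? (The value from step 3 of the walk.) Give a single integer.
vaddr = 1682: l1_idx=6, l2_idx=4
L1[6] = 1; L2[1][4] = 52

Answer: 52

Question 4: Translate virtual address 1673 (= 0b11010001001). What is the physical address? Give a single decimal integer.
Answer: 1673

Derivation:
vaddr = 1673 = 0b11010001001
Split: l1_idx=6, l2_idx=4, offset=9
L1[6] = 1
L2[1][4] = 52
paddr = 52 * 32 + 9 = 1673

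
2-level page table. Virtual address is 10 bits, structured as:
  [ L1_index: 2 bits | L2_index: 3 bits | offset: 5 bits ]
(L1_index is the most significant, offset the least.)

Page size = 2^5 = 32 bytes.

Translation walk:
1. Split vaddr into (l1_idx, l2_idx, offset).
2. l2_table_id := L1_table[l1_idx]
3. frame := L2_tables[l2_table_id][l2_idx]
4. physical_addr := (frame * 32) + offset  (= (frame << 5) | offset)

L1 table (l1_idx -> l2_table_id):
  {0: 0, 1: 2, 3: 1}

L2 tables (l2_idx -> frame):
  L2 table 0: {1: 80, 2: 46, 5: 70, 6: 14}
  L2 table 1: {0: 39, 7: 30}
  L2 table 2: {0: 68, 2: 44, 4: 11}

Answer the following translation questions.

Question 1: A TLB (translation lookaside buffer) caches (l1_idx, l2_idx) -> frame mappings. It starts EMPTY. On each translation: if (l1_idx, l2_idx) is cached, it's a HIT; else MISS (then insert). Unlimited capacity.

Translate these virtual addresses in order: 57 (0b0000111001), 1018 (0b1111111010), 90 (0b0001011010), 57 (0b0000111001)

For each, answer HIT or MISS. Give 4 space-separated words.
vaddr=57: (0,1) not in TLB -> MISS, insert
vaddr=1018: (3,7) not in TLB -> MISS, insert
vaddr=90: (0,2) not in TLB -> MISS, insert
vaddr=57: (0,1) in TLB -> HIT

Answer: MISS MISS MISS HIT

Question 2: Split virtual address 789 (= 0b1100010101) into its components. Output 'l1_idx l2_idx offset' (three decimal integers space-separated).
Answer: 3 0 21

Derivation:
vaddr = 789 = 0b1100010101
  top 2 bits -> l1_idx = 3
  next 3 bits -> l2_idx = 0
  bottom 5 bits -> offset = 21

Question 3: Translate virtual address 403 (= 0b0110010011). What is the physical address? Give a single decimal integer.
vaddr = 403 = 0b0110010011
Split: l1_idx=1, l2_idx=4, offset=19
L1[1] = 2
L2[2][4] = 11
paddr = 11 * 32 + 19 = 371

Answer: 371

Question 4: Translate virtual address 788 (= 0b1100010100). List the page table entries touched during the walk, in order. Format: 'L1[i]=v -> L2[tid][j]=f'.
vaddr = 788 = 0b1100010100
Split: l1_idx=3, l2_idx=0, offset=20

Answer: L1[3]=1 -> L2[1][0]=39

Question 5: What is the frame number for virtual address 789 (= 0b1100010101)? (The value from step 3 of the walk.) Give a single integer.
Answer: 39

Derivation:
vaddr = 789: l1_idx=3, l2_idx=0
L1[3] = 1; L2[1][0] = 39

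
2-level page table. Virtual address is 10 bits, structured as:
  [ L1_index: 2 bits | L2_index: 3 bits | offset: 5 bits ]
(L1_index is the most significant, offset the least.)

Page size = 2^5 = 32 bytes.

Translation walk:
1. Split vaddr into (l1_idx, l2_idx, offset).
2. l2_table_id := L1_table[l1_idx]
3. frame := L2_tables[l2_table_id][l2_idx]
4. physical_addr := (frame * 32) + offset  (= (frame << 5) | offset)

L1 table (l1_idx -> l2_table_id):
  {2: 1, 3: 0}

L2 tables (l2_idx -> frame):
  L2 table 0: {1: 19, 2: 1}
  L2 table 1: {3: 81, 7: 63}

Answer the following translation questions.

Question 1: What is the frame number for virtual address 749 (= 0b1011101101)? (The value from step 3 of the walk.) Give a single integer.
Answer: 63

Derivation:
vaddr = 749: l1_idx=2, l2_idx=7
L1[2] = 1; L2[1][7] = 63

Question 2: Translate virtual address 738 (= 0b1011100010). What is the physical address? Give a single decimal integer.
Answer: 2018

Derivation:
vaddr = 738 = 0b1011100010
Split: l1_idx=2, l2_idx=7, offset=2
L1[2] = 1
L2[1][7] = 63
paddr = 63 * 32 + 2 = 2018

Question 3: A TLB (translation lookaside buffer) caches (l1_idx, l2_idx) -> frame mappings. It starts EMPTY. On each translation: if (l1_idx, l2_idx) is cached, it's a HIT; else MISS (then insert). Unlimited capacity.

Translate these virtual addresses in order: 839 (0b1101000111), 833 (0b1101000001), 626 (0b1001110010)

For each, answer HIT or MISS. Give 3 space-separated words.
vaddr=839: (3,2) not in TLB -> MISS, insert
vaddr=833: (3,2) in TLB -> HIT
vaddr=626: (2,3) not in TLB -> MISS, insert

Answer: MISS HIT MISS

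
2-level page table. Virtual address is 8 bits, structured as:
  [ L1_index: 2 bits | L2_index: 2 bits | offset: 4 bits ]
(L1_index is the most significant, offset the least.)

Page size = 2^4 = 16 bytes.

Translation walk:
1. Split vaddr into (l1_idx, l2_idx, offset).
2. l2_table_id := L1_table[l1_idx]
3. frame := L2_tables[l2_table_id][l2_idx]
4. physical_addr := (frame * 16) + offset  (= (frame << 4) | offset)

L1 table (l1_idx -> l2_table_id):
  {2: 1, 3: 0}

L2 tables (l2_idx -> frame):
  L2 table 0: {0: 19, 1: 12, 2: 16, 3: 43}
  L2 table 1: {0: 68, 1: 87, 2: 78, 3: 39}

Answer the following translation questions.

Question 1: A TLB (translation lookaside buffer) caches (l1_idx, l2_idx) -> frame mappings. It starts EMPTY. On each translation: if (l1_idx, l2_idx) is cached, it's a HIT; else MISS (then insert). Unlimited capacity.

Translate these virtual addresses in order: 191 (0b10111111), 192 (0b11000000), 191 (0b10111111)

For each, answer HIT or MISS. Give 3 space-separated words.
vaddr=191: (2,3) not in TLB -> MISS, insert
vaddr=192: (3,0) not in TLB -> MISS, insert
vaddr=191: (2,3) in TLB -> HIT

Answer: MISS MISS HIT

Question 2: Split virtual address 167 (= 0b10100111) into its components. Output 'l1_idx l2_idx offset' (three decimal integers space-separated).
Answer: 2 2 7

Derivation:
vaddr = 167 = 0b10100111
  top 2 bits -> l1_idx = 2
  next 2 bits -> l2_idx = 2
  bottom 4 bits -> offset = 7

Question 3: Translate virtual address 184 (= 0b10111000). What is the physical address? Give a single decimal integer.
Answer: 632

Derivation:
vaddr = 184 = 0b10111000
Split: l1_idx=2, l2_idx=3, offset=8
L1[2] = 1
L2[1][3] = 39
paddr = 39 * 16 + 8 = 632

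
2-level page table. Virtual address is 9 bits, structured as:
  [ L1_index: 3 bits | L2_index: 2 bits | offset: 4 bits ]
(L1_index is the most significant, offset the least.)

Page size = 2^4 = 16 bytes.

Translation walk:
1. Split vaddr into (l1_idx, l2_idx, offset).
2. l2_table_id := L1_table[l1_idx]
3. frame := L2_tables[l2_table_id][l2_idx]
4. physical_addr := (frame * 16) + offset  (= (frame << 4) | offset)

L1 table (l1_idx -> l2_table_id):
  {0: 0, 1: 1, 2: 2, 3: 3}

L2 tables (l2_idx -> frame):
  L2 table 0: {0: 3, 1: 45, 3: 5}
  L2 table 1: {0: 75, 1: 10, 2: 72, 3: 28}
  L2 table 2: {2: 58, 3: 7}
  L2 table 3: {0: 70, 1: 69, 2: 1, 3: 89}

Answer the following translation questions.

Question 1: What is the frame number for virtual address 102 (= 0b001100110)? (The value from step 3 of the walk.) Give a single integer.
vaddr = 102: l1_idx=1, l2_idx=2
L1[1] = 1; L2[1][2] = 72

Answer: 72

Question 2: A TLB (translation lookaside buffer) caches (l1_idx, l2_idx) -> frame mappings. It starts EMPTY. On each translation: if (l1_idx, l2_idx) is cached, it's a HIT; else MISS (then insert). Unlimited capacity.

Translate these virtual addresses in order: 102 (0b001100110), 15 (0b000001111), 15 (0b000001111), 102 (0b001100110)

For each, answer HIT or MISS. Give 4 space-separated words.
Answer: MISS MISS HIT HIT

Derivation:
vaddr=102: (1,2) not in TLB -> MISS, insert
vaddr=15: (0,0) not in TLB -> MISS, insert
vaddr=15: (0,0) in TLB -> HIT
vaddr=102: (1,2) in TLB -> HIT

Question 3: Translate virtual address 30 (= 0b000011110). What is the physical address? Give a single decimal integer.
Answer: 734

Derivation:
vaddr = 30 = 0b000011110
Split: l1_idx=0, l2_idx=1, offset=14
L1[0] = 0
L2[0][1] = 45
paddr = 45 * 16 + 14 = 734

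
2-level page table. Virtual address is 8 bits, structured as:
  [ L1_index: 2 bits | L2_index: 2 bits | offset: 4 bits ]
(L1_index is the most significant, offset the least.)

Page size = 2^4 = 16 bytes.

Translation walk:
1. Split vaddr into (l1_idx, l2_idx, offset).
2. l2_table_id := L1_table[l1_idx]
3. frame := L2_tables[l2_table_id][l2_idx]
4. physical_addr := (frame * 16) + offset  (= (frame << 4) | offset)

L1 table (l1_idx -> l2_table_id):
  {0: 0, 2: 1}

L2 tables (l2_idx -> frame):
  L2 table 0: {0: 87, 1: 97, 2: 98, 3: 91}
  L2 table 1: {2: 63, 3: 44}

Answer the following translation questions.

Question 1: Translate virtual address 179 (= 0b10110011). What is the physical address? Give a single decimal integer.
vaddr = 179 = 0b10110011
Split: l1_idx=2, l2_idx=3, offset=3
L1[2] = 1
L2[1][3] = 44
paddr = 44 * 16 + 3 = 707

Answer: 707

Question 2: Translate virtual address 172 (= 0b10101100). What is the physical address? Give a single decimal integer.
Answer: 1020

Derivation:
vaddr = 172 = 0b10101100
Split: l1_idx=2, l2_idx=2, offset=12
L1[2] = 1
L2[1][2] = 63
paddr = 63 * 16 + 12 = 1020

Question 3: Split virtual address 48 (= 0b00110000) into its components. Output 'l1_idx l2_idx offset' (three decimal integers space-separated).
Answer: 0 3 0

Derivation:
vaddr = 48 = 0b00110000
  top 2 bits -> l1_idx = 0
  next 2 bits -> l2_idx = 3
  bottom 4 bits -> offset = 0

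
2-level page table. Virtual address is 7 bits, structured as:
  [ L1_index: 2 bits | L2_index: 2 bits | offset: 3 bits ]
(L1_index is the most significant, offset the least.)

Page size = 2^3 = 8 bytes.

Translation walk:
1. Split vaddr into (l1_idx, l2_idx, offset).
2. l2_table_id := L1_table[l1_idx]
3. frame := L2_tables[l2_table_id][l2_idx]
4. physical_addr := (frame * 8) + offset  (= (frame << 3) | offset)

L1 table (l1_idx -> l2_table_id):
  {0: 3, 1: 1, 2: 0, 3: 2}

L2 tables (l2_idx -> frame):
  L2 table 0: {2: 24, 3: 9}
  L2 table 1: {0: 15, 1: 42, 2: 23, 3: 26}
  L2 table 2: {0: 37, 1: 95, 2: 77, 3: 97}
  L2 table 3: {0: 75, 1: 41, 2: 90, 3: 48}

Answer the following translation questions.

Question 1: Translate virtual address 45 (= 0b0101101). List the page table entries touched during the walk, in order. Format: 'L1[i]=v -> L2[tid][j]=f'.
vaddr = 45 = 0b0101101
Split: l1_idx=1, l2_idx=1, offset=5

Answer: L1[1]=1 -> L2[1][1]=42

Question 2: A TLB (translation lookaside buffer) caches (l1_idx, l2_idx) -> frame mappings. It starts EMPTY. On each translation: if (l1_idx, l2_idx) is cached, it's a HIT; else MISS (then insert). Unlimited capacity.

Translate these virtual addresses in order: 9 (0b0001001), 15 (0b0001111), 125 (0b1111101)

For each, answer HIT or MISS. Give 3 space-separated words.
vaddr=9: (0,1) not in TLB -> MISS, insert
vaddr=15: (0,1) in TLB -> HIT
vaddr=125: (3,3) not in TLB -> MISS, insert

Answer: MISS HIT MISS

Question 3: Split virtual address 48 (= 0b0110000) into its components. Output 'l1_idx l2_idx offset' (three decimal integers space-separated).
vaddr = 48 = 0b0110000
  top 2 bits -> l1_idx = 1
  next 2 bits -> l2_idx = 2
  bottom 3 bits -> offset = 0

Answer: 1 2 0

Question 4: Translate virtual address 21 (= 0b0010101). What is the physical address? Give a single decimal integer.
Answer: 725

Derivation:
vaddr = 21 = 0b0010101
Split: l1_idx=0, l2_idx=2, offset=5
L1[0] = 3
L2[3][2] = 90
paddr = 90 * 8 + 5 = 725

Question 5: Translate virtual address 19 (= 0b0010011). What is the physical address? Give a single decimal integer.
vaddr = 19 = 0b0010011
Split: l1_idx=0, l2_idx=2, offset=3
L1[0] = 3
L2[3][2] = 90
paddr = 90 * 8 + 3 = 723

Answer: 723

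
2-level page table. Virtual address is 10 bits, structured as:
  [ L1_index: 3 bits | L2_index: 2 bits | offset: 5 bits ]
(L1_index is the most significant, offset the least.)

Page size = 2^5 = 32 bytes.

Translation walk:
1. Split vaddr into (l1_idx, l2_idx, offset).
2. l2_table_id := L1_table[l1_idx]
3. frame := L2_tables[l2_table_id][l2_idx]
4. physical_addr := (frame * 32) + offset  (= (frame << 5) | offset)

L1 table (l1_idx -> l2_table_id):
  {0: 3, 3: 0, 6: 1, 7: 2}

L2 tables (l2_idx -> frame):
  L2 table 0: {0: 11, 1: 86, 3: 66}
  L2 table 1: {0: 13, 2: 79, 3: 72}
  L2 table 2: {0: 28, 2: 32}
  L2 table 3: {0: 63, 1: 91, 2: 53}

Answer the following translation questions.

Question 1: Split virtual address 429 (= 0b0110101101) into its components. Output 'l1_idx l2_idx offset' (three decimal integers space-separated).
Answer: 3 1 13

Derivation:
vaddr = 429 = 0b0110101101
  top 3 bits -> l1_idx = 3
  next 2 bits -> l2_idx = 1
  bottom 5 bits -> offset = 13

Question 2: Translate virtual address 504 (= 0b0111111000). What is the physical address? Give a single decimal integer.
Answer: 2136

Derivation:
vaddr = 504 = 0b0111111000
Split: l1_idx=3, l2_idx=3, offset=24
L1[3] = 0
L2[0][3] = 66
paddr = 66 * 32 + 24 = 2136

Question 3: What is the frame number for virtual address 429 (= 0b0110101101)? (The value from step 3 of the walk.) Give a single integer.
Answer: 86

Derivation:
vaddr = 429: l1_idx=3, l2_idx=1
L1[3] = 0; L2[0][1] = 86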